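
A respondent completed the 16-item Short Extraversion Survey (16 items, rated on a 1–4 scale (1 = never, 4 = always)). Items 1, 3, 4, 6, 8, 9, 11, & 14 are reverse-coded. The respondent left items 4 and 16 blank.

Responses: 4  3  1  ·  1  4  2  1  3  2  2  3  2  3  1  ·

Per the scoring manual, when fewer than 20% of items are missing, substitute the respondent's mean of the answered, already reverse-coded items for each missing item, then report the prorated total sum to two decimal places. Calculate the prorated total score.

35.43

Reverse-coded (reversed = (1+4) − raw = 5 − raw):
  item 1: 5 − 4 = 1
  item 3: 5 − 1 = 4
  item 6: 5 − 4 = 1
  item 8: 5 − 1 = 4
  item 9: 5 − 3 = 2
  item 11: 5 − 2 = 3
  item 14: 5 − 3 = 2
Completed scored items (14 of 16): 1, 3, 4, 1, 1, 2, 4, 2, 2, 3, 3, 2, 2, 1; sum = 31.
Person mean = 31 / 14 ≈ 2.2143
Prorated total = (31 / 14) × 16 = 35.43 (to 2 dp)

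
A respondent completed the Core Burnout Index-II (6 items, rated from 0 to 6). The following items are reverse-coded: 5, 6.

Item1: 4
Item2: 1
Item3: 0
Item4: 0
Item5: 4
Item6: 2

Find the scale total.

Raw sum = 11. Reverse-coded items: 5, 6; their raw sum = 6.
Each reversal replaces raw with 6 − raw, changing the total by 6 − 2·raw per item.
Total = 11 + 2·6 − 2·6 = 11 + 12 − 12 = 11

11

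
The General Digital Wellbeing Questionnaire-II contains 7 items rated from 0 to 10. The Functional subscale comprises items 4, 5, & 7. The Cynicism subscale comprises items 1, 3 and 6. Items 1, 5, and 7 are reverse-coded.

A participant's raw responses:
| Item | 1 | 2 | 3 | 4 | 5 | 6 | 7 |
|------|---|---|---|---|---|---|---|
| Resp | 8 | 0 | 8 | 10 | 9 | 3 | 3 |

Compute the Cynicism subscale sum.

Cynicism items: 1, 3, 6.
Of these, item 1 is reverse-coded; reverse-coded value = 10 − response.
  item 1: 10 − 8 = 2
  item 3: 8
  item 6: 3
Sum = 2 + 8 + 3 = 13

13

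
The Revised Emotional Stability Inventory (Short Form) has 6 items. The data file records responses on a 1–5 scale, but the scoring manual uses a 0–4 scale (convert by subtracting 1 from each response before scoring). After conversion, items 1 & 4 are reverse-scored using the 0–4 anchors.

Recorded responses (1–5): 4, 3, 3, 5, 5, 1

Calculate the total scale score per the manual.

Convert to 0–4: 3, 2, 2, 4, 4, 0
Reverse-coded (on a 0–4 scale, reversed = 4 − raw):
  item 1: 4 − 3 = 1
  item 4: 4 − 4 = 0
Scored: 1, 2, 2, 0, 4, 0
Total = 9

9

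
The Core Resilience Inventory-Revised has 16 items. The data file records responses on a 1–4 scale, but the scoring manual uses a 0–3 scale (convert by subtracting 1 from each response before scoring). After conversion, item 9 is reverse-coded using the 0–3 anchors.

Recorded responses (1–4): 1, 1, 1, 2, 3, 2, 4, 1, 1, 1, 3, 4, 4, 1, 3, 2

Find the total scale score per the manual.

21

Convert to 0–3: 0, 0, 0, 1, 2, 1, 3, 0, 0, 0, 2, 3, 3, 0, 2, 1
Reverse-coded (on a 0–3 scale, reversed = 3 − raw):
  item 9: 3 − 0 = 3
Scored: 0, 0, 0, 1, 2, 1, 3, 0, 3, 0, 2, 3, 3, 0, 2, 1
Total = 21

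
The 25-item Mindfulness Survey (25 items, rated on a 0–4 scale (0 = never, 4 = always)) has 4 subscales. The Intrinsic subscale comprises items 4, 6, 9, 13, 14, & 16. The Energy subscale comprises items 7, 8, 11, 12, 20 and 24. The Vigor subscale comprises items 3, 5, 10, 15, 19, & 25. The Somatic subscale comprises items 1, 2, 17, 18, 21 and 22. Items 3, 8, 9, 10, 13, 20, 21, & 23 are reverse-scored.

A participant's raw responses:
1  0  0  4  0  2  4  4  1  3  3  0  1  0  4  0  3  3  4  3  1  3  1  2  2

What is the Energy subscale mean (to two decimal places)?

Energy items: 7, 8, 11, 12, 20, 24.
Of these, items 8 & 20 are reverse-scored; on a 0–4 scale, reversed = 4 − raw.
  item 7: 4
  item 8: 4 − 4 = 0
  item 11: 3
  item 12: 0
  item 20: 4 − 3 = 1
  item 24: 2
Sum = 4 + 0 + 3 + 0 + 1 + 2 = 10
Mean = 10 / 6 = 1.67

1.67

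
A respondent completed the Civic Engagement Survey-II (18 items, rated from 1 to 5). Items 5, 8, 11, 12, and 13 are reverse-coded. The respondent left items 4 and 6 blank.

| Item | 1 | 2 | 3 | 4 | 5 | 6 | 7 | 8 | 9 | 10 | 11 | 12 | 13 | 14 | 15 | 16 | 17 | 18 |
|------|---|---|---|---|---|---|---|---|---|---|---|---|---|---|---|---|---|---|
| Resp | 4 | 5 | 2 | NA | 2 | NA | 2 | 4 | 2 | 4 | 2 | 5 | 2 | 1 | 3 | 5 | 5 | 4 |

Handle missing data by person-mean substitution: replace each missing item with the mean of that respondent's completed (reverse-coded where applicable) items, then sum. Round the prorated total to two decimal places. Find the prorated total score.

58.50

Reverse-coded (reverse-coded value = 6 − response):
  item 5: 6 − 2 = 4
  item 8: 6 − 4 = 2
  item 11: 6 − 2 = 4
  item 12: 6 − 5 = 1
  item 13: 6 − 2 = 4
Completed scored items (16 of 18): 4, 5, 2, 4, 2, 2, 2, 4, 4, 1, 4, 1, 3, 5, 5, 4; sum = 52.
Person mean = 52 / 16 ≈ 3.2500
Prorated total = (52 / 16) × 18 = 58.50 (to 2 dp)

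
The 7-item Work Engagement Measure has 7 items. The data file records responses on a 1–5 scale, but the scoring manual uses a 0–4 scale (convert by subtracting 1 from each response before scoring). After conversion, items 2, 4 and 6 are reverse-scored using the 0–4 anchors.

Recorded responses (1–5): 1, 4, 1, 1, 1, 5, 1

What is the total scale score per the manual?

5

Convert to 0–4: 0, 3, 0, 0, 0, 4, 0
Reverse-coded (reversed = (0+4) − raw = 4 − raw):
  item 2: 4 − 3 = 1
  item 4: 4 − 0 = 4
  item 6: 4 − 4 = 0
Scored: 0, 1, 0, 4, 0, 0, 0
Total = 5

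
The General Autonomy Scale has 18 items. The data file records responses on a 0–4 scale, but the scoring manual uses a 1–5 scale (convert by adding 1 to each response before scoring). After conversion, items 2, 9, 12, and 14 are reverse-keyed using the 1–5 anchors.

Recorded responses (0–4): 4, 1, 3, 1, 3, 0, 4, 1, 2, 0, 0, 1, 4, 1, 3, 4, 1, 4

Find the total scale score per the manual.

61

Convert to 1–5: 5, 2, 4, 2, 4, 1, 5, 2, 3, 1, 1, 2, 5, 2, 4, 5, 2, 5
Reverse-coded (reversed = (1+5) − raw = 6 − raw):
  item 2: 6 − 2 = 4
  item 9: 6 − 3 = 3
  item 12: 6 − 2 = 4
  item 14: 6 − 2 = 4
Scored: 5, 4, 4, 2, 4, 1, 5, 2, 3, 1, 1, 4, 5, 4, 4, 5, 2, 5
Total = 61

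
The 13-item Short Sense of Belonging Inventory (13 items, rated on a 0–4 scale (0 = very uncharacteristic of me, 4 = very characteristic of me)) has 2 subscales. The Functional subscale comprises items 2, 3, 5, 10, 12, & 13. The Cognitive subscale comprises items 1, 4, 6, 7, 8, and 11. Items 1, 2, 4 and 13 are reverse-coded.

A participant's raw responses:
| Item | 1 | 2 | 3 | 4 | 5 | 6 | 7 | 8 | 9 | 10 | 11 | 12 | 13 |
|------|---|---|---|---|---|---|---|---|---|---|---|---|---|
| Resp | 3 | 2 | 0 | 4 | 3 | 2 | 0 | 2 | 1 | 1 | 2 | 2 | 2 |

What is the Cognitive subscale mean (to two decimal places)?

Cognitive items: 1, 4, 6, 7, 8, 11.
Of these, items 1 & 4 are reverse-coded; reversed = (0+4) − raw = 4 − raw.
  item 1: 4 − 3 = 1
  item 4: 4 − 4 = 0
  item 6: 2
  item 7: 0
  item 8: 2
  item 11: 2
Sum = 1 + 0 + 2 + 0 + 2 + 2 = 7
Mean = 7 / 6 = 1.17

1.17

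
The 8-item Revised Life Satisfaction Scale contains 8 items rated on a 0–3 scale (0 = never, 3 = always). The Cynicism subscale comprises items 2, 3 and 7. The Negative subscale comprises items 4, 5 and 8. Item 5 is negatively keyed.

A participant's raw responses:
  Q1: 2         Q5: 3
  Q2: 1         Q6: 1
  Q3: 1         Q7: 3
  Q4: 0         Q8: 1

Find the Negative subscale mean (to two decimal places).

0.33

Negative items: 4, 5, 8.
Of these, item 5 is negatively keyed; reversed = (0+3) − raw = 3 − raw.
  item 4: 0
  item 5: 3 − 3 = 0
  item 8: 1
Sum = 0 + 0 + 1 = 1
Mean = 1 / 3 = 0.33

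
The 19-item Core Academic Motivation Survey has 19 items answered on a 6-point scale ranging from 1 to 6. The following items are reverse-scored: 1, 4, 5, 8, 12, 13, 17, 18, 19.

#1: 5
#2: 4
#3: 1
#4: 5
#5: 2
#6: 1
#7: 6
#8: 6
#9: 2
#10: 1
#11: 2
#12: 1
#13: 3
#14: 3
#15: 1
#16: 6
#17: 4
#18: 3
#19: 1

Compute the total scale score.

Apply reverse scoring (on a 1–6 scale, reversed = 7 − raw):
  item 1: 7 − 5 = 2
  item 4: 7 − 5 = 2
  item 5: 7 − 2 = 5
  item 8: 7 − 6 = 1
  item 12: 7 − 1 = 6
  item 13: 7 − 3 = 4
  item 17: 7 − 4 = 3
  item 18: 7 − 3 = 4
  item 19: 7 − 1 = 6
Scored items: 2, 4, 1, 2, 5, 1, 6, 1, 2, 1, 2, 6, 4, 3, 1, 6, 3, 4, 6
Total = 2 + 4 + 1 + 2 + 5 + 1 + 6 + 1 + 2 + 1 + 2 + 6 + 4 + 3 + 1 + 6 + 3 + 4 + 6 = 60

60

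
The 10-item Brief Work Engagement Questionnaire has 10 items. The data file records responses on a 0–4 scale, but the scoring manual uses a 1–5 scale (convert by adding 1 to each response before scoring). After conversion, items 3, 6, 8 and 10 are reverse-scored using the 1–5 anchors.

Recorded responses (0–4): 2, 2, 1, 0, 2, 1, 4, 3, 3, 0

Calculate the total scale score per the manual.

Convert to 1–5: 3, 3, 2, 1, 3, 2, 5, 4, 4, 1
Reverse-coded (on a 1–5 scale, reversed = 6 − raw):
  item 3: 6 − 2 = 4
  item 6: 6 − 2 = 4
  item 8: 6 − 4 = 2
  item 10: 6 − 1 = 5
Scored: 3, 3, 4, 1, 3, 4, 5, 2, 4, 5
Total = 34

34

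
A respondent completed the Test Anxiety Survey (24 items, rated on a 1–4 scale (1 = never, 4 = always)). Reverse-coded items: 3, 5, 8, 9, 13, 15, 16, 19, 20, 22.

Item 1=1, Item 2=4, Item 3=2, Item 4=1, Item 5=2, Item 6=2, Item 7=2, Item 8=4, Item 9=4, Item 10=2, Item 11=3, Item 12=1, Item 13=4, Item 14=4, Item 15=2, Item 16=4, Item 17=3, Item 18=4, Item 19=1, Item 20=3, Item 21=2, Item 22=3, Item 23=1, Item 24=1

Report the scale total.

Reverse-coded items use 5 − raw:
  item 3: 5 − 2 = 3
  item 5: 5 − 2 = 3
  item 8: 5 − 4 = 1
  item 9: 5 − 4 = 1
  item 13: 5 − 4 = 1
  item 15: 5 − 2 = 3
  item 16: 5 − 4 = 1
  item 19: 5 − 1 = 4
  item 20: 5 − 3 = 2
  item 22: 5 − 3 = 2
After reverse-coding: 1, 4, 3, 1, 3, 2, 2, 1, 1, 2, 3, 1, 1, 4, 3, 1, 3, 4, 4, 2, 2, 2, 1, 1
Total = 1 + 4 + 3 + 1 + 3 + 2 + 2 + 1 + 1 + 2 + 3 + 1 + 1 + 4 + 3 + 1 + 3 + 4 + 4 + 2 + 2 + 2 + 1 + 1 = 52

52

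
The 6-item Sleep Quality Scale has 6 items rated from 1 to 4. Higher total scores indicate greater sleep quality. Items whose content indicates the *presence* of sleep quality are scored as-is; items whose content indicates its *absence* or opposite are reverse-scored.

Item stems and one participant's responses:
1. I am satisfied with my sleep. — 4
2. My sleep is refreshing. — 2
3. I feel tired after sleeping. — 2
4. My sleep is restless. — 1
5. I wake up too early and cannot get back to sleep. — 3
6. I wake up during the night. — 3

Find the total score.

Items 3, 4, 5, 6 describe the absence/opposite of sleep quality → reverse-score.
reversed = (1+4) − raw = 5 − raw.
  item 1: 4
  item 2: 2
  item 3: 5 − 2 = 3
  item 4: 5 − 1 = 4
  item 5: 5 − 3 = 2
  item 6: 5 − 3 = 2
Total = 4 + 2 + 3 + 4 + 2 + 2 = 17

17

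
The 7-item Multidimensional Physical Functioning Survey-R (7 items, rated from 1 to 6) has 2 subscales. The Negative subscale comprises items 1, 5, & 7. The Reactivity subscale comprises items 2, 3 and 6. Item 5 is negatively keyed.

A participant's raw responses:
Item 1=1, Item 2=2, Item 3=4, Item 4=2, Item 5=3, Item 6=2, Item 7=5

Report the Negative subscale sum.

10

Negative items: 1, 5, 7.
Of these, item 5 is negatively keyed; reversed = (1+6) − raw = 7 − raw.
  item 1: 1
  item 5: 7 − 3 = 4
  item 7: 5
Sum = 1 + 4 + 5 = 10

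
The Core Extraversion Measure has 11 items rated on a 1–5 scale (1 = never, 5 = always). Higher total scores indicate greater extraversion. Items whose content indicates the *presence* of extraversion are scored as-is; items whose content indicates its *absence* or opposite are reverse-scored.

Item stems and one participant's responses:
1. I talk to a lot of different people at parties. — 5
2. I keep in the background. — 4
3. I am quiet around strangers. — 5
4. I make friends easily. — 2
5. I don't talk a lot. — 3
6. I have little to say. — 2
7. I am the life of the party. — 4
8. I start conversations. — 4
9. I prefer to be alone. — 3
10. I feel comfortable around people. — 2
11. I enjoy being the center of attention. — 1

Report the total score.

31

Items 2, 3, 5, 6, 9 describe the absence/opposite of extraversion → reverse-score.
on a 1–5 scale, reversed = 6 − raw.
  item 1: 5
  item 2: 6 − 4 = 2
  item 3: 6 − 5 = 1
  item 4: 2
  item 5: 6 − 3 = 3
  item 6: 6 − 2 = 4
  item 7: 4
  item 8: 4
  item 9: 6 − 3 = 3
  item 10: 2
  item 11: 1
Total = 5 + 2 + 1 + 2 + 3 + 4 + 4 + 4 + 3 + 2 + 1 = 31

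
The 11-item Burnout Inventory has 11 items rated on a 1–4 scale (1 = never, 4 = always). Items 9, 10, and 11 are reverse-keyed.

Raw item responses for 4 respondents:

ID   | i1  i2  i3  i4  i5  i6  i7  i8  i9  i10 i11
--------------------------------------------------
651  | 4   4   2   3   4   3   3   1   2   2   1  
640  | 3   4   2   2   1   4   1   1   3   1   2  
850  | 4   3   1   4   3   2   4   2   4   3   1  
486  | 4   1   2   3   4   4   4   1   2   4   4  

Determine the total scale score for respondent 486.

Respondent 486 raw: 4, 1, 2, 3, 4, 4, 4, 1, 2, 4, 4.
Reverse-coded (reverse-coded value = 5 − response):
  item 1: 4
  item 2: 1
  item 3: 2
  item 4: 3
  item 5: 4
  item 6: 4
  item 7: 4
  item 8: 1
  item 9: 5 − 2 = 3
  item 10: 5 − 4 = 1
  item 11: 5 − 4 = 1
Sum = 4 + 1 + 2 + 3 + 4 + 4 + 4 + 1 + 3 + 1 + 1 = 28

28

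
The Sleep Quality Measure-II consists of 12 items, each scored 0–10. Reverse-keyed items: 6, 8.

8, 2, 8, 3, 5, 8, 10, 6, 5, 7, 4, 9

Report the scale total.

Apply reverse scoring (reversed = (0+10) − raw = 10 − raw):
  item 6: 10 − 8 = 2
  item 8: 10 − 6 = 4
Scored responses: 8, 2, 8, 3, 5, 2, 10, 4, 5, 7, 4, 9
Total = 8 + 2 + 8 + 3 + 5 + 2 + 10 + 4 + 5 + 7 + 4 + 9 = 67

67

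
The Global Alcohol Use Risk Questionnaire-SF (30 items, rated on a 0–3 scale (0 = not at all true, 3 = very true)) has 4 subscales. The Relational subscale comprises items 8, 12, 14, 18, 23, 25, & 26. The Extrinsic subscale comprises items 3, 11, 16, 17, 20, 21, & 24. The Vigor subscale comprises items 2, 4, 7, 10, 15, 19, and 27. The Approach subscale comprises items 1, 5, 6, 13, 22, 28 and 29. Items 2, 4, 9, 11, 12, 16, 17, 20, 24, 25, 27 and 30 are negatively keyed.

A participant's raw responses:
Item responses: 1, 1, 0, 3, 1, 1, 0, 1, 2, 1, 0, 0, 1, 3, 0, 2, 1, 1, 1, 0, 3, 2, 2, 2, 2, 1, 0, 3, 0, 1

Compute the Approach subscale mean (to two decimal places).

1.29

Approach items: 1, 5, 6, 13, 22, 28, 29.
  item 1: 1
  item 5: 1
  item 6: 1
  item 13: 1
  item 22: 2
  item 28: 3
  item 29: 0
Sum = 1 + 1 + 1 + 1 + 2 + 3 + 0 = 9
Mean = 9 / 7 = 1.29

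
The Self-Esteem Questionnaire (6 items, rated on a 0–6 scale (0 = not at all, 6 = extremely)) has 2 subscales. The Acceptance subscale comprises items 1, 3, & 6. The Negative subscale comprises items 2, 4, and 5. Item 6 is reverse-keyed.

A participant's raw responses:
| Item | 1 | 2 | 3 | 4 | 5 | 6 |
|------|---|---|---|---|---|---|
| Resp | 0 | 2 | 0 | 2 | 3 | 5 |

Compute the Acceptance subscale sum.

1

Acceptance items: 1, 3, 6.
Of these, item 6 is reverse-keyed; reverse-coded value = 6 − response.
  item 1: 0
  item 3: 0
  item 6: 6 − 5 = 1
Sum = 0 + 0 + 1 = 1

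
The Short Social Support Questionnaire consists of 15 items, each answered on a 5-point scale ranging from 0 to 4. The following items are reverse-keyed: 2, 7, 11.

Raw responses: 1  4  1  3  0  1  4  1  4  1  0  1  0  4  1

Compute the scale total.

22

Raw sum = 26. Reverse-keyed items: 2, 7, 11; their raw sum = 8.
Each reversal replaces raw with 4 − raw, changing the total by 4 − 2·raw per item.
Total = 26 + 3·4 − 2·8 = 26 + 12 − 16 = 22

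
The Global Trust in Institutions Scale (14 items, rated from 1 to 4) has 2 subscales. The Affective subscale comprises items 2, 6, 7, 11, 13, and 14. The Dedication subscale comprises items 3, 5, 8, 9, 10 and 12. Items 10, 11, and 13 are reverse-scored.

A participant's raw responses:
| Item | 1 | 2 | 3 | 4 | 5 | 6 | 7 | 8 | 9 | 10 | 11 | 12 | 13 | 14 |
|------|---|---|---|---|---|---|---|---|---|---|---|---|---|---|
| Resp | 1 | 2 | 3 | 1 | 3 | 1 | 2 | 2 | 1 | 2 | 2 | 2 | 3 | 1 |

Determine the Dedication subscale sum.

Dedication items: 3, 5, 8, 9, 10, 12.
Of these, item 10 is reverse-scored; on a 1–4 scale, reversed = 5 − raw.
  item 3: 3
  item 5: 3
  item 8: 2
  item 9: 1
  item 10: 5 − 2 = 3
  item 12: 2
Sum = 3 + 3 + 2 + 1 + 3 + 2 = 14

14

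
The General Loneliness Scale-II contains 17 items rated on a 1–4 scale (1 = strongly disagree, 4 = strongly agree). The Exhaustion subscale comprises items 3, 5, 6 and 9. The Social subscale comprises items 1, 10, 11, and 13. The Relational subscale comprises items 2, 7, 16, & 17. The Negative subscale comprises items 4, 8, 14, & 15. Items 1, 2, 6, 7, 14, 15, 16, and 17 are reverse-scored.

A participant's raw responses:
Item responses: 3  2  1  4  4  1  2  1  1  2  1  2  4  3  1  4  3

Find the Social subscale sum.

9

Social items: 1, 10, 11, 13.
Of these, item 1 is reverse-scored; reversed = (1+4) − raw = 5 − raw.
  item 1: 5 − 3 = 2
  item 10: 2
  item 11: 1
  item 13: 4
Sum = 2 + 2 + 1 + 4 = 9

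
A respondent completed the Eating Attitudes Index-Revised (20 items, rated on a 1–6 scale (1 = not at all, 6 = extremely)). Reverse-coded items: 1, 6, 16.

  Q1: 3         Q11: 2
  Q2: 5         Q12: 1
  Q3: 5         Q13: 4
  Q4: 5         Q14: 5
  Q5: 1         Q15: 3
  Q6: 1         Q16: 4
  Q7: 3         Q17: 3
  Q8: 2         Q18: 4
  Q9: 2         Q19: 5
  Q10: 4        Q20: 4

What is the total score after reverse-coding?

71

Reverse-coded items (reversed = (1+6) − raw = 7 − raw):
  item 1: 7 − 3 = 4
  item 6: 7 − 1 = 6
  item 16: 7 − 4 = 3
Scored items: 4, 5, 5, 5, 1, 6, 3, 2, 2, 4, 2, 1, 4, 5, 3, 3, 3, 4, 5, 4
Total = 4 + 5 + 5 + 5 + 1 + 6 + 3 + 2 + 2 + 4 + 2 + 1 + 4 + 5 + 3 + 3 + 3 + 4 + 5 + 4 = 71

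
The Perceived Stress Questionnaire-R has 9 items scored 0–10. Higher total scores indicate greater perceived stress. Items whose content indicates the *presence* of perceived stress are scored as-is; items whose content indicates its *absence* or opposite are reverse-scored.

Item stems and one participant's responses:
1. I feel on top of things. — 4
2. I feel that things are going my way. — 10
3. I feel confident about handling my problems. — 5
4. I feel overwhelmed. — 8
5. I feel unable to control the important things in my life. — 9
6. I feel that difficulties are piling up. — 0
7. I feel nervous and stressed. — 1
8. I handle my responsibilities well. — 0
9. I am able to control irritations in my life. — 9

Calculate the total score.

40

Items 1, 2, 3, 8, 9 describe the absence/opposite of perceived stress → reverse-score.
on a 0–10 scale, reversed = 10 − raw.
  item 1: 10 − 4 = 6
  item 2: 10 − 10 = 0
  item 3: 10 − 5 = 5
  item 4: 8
  item 5: 9
  item 6: 0
  item 7: 1
  item 8: 10 − 0 = 10
  item 9: 10 − 9 = 1
Total = 6 + 0 + 5 + 8 + 9 + 0 + 1 + 10 + 1 = 40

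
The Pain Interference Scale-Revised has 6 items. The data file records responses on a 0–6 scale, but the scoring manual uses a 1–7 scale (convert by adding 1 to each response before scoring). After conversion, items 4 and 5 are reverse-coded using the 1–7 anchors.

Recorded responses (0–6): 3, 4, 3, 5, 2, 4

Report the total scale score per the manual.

25

Convert to 1–7: 4, 5, 4, 6, 3, 5
Reverse-coded (on a 1–7 scale, reversed = 8 − raw):
  item 4: 8 − 6 = 2
  item 5: 8 − 3 = 5
Scored: 4, 5, 4, 2, 5, 5
Total = 25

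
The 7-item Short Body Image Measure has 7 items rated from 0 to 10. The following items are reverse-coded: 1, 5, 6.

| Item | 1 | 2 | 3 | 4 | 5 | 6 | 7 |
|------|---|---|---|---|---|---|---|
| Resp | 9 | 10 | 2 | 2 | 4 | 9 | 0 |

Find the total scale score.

22

Raw sum = 36. Reverse-coded items: 1, 5, 6; their raw sum = 22.
Each reversal replaces raw with 10 − raw, changing the total by 10 − 2·raw per item.
Total = 36 + 3·10 − 2·22 = 36 + 30 − 44 = 22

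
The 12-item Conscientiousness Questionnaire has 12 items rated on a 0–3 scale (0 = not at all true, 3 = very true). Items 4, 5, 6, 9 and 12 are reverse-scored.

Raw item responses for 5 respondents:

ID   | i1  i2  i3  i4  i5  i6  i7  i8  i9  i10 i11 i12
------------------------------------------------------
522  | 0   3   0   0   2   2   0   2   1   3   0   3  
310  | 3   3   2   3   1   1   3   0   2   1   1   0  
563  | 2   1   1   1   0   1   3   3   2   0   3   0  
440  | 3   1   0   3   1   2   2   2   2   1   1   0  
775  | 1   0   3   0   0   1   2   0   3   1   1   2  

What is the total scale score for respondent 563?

Respondent 563 raw: 2, 1, 1, 1, 0, 1, 3, 3, 2, 0, 3, 0.
Reverse-coded (reverse-coded value = 3 − response):
  item 1: 2
  item 2: 1
  item 3: 1
  item 4: 3 − 1 = 2
  item 5: 3 − 0 = 3
  item 6: 3 − 1 = 2
  item 7: 3
  item 8: 3
  item 9: 3 − 2 = 1
  item 10: 0
  item 11: 3
  item 12: 3 − 0 = 3
Sum = 2 + 1 + 1 + 2 + 3 + 2 + 3 + 3 + 1 + 0 + 3 + 3 = 24

24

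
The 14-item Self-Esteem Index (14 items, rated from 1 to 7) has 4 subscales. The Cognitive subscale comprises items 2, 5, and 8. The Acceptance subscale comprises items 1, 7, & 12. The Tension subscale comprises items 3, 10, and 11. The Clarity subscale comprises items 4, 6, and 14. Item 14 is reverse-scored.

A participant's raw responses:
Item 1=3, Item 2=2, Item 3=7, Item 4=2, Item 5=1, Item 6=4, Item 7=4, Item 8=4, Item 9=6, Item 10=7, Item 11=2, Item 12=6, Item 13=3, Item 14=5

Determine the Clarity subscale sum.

Clarity items: 4, 6, 14.
Of these, item 14 is reverse-scored; reversed = (1+7) − raw = 8 − raw.
  item 4: 2
  item 6: 4
  item 14: 8 − 5 = 3
Sum = 2 + 4 + 3 = 9

9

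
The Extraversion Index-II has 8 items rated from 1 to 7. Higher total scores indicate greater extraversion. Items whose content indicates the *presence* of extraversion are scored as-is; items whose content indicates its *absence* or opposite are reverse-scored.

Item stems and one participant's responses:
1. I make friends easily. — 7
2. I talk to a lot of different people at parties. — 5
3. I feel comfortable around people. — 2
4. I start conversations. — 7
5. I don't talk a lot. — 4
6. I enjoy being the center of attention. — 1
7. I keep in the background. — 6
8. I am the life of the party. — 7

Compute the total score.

35

Items 5, 7 describe the absence/opposite of extraversion → reverse-score.
reverse-coded value = 8 − response.
  item 1: 7
  item 2: 5
  item 3: 2
  item 4: 7
  item 5: 8 − 4 = 4
  item 6: 1
  item 7: 8 − 6 = 2
  item 8: 7
Total = 7 + 5 + 2 + 7 + 4 + 1 + 2 + 7 = 35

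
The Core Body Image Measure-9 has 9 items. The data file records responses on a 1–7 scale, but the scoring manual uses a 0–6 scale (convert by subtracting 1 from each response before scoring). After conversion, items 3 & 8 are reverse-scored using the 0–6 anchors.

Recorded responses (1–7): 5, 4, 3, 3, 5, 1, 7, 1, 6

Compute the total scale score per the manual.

34

Convert to 0–6: 4, 3, 2, 2, 4, 0, 6, 0, 5
Reverse-coded (on a 0–6 scale, reversed = 6 − raw):
  item 3: 6 − 2 = 4
  item 8: 6 − 0 = 6
Scored: 4, 3, 4, 2, 4, 0, 6, 6, 5
Total = 34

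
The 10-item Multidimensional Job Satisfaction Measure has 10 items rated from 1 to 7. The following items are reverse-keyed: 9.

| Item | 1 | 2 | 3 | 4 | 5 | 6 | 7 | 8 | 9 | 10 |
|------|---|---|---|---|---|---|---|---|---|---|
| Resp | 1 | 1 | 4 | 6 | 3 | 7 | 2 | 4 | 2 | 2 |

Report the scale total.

Reversing item 9 with 8 − raw:
Total = 1 + 1 + 4 + 6 + 3 + 7 + 2 + 4 + (8−2) + 2
      = 1 + 1 + 4 + 6 + 3 + 7 + 2 + 4 + 6 + 2 = 36

36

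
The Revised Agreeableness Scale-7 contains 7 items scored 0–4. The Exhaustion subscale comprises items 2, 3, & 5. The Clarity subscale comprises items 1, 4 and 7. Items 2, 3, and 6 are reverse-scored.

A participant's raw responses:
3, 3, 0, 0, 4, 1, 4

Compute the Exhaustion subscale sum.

Exhaustion items: 2, 3, 5.
Of these, items 2 and 3 are reverse-scored; reversed = (0+4) − raw = 4 − raw.
  item 2: 4 − 3 = 1
  item 3: 4 − 0 = 4
  item 5: 4
Sum = 1 + 4 + 4 = 9

9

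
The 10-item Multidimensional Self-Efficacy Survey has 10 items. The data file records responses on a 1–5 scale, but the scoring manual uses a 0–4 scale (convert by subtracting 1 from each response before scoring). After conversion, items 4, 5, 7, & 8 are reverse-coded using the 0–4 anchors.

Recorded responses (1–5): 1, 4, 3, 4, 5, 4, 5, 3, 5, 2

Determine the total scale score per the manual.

16

Convert to 0–4: 0, 3, 2, 3, 4, 3, 4, 2, 4, 1
Reverse-coded (reverse-coded value = 4 − response):
  item 4: 4 − 3 = 1
  item 5: 4 − 4 = 0
  item 7: 4 − 4 = 0
  item 8: 4 − 2 = 2
Scored: 0, 3, 2, 1, 0, 3, 0, 2, 4, 1
Total = 16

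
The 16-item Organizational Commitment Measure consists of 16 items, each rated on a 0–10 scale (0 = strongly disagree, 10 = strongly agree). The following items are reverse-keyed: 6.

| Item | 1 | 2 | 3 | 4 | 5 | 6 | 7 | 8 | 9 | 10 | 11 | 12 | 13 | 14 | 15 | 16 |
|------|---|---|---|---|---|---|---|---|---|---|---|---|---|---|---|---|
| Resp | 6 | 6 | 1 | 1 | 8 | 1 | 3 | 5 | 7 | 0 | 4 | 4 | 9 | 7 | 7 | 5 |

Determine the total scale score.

82

Reverse-coded items (reversed = (0+10) − raw = 10 − raw):
  item 6: 10 − 1 = 9
After reverse-coding: 6, 6, 1, 1, 8, 9, 3, 5, 7, 0, 4, 4, 9, 7, 7, 5
Total = 6 + 6 + 1 + 1 + 8 + 9 + 3 + 5 + 7 + 0 + 4 + 4 + 9 + 7 + 7 + 5 = 82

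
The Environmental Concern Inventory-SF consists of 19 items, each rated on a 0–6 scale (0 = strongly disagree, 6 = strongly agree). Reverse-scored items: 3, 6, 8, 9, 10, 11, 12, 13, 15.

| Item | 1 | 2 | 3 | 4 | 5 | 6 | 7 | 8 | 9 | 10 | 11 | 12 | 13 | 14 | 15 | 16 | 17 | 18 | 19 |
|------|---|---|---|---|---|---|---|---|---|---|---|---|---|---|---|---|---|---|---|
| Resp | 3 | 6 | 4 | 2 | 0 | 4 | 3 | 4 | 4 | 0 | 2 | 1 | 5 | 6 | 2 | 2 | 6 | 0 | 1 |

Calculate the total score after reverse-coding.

57

Reverse-coded items (reversed = (0+6) − raw = 6 − raw):
  item 3: 6 − 4 = 2
  item 6: 6 − 4 = 2
  item 8: 6 − 4 = 2
  item 9: 6 − 4 = 2
  item 10: 6 − 0 = 6
  item 11: 6 − 2 = 4
  item 12: 6 − 1 = 5
  item 13: 6 − 5 = 1
  item 15: 6 − 2 = 4
After reverse-coding: 3, 6, 2, 2, 0, 2, 3, 2, 2, 6, 4, 5, 1, 6, 4, 2, 6, 0, 1
Total = 3 + 6 + 2 + 2 + 0 + 2 + 3 + 2 + 2 + 6 + 4 + 5 + 1 + 6 + 4 + 2 + 6 + 0 + 1 = 57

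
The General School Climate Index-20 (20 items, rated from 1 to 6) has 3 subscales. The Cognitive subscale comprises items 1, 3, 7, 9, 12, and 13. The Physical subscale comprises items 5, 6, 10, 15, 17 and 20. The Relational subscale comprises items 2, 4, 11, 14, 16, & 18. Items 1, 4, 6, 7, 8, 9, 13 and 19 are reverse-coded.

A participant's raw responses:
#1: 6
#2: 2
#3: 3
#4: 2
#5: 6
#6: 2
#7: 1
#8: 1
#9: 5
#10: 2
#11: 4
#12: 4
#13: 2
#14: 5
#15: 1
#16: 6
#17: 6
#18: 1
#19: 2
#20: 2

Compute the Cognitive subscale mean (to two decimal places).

Cognitive items: 1, 3, 7, 9, 12, 13.
Of these, items 1, 7, 9, & 13 are reverse-coded; on a 1–6 scale, reversed = 7 − raw.
  item 1: 7 − 6 = 1
  item 3: 3
  item 7: 7 − 1 = 6
  item 9: 7 − 5 = 2
  item 12: 4
  item 13: 7 − 2 = 5
Sum = 1 + 3 + 6 + 2 + 4 + 5 = 21
Mean = 21 / 6 = 3.50

3.50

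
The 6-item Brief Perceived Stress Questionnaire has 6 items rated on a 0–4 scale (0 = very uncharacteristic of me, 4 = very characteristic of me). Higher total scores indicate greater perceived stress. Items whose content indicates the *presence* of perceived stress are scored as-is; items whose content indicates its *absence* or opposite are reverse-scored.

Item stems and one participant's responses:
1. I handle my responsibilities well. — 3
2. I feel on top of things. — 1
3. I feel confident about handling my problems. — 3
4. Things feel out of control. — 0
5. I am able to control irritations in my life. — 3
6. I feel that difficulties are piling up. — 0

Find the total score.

6

Items 1, 2, 3, 5 describe the absence/opposite of perceived stress → reverse-score.
reversed = (0+4) − raw = 4 − raw.
  item 1: 4 − 3 = 1
  item 2: 4 − 1 = 3
  item 3: 4 − 3 = 1
  item 4: 0
  item 5: 4 − 3 = 1
  item 6: 0
Total = 1 + 3 + 1 + 0 + 1 + 0 = 6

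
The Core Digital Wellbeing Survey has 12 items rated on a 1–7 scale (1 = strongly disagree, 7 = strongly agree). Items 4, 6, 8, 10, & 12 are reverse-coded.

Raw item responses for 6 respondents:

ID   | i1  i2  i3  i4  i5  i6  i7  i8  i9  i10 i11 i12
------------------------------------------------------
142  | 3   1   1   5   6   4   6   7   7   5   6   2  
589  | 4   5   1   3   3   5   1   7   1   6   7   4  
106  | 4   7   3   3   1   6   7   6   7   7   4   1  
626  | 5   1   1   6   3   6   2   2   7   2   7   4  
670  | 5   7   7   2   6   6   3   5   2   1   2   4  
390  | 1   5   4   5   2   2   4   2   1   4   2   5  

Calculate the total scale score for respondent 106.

Respondent 106 raw: 4, 7, 3, 3, 1, 6, 7, 6, 7, 7, 4, 1.
Reverse-coded (reversed = (1+7) − raw = 8 − raw):
  item 1: 4
  item 2: 7
  item 3: 3
  item 4: 8 − 3 = 5
  item 5: 1
  item 6: 8 − 6 = 2
  item 7: 7
  item 8: 8 − 6 = 2
  item 9: 7
  item 10: 8 − 7 = 1
  item 11: 4
  item 12: 8 − 1 = 7
Sum = 4 + 7 + 3 + 5 + 1 + 2 + 7 + 2 + 7 + 1 + 4 + 7 = 50

50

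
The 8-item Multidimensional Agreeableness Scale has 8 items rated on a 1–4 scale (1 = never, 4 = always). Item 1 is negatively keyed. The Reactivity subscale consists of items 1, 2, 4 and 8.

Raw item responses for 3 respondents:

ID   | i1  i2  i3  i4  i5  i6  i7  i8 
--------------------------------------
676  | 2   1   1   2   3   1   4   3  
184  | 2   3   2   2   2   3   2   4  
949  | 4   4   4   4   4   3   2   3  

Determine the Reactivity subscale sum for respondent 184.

12

Respondent 184 raw: 2, 3, 2, 2, 2, 3, 2, 4.
Reactivity items: 1, 2, 4, 8.
Reverse-coded (reversed = (1+4) − raw = 5 − raw):
  item 1: 5 − 2 = 3
  item 2: 3
  item 4: 2
  item 8: 4
Sum = 3 + 3 + 2 + 4 = 12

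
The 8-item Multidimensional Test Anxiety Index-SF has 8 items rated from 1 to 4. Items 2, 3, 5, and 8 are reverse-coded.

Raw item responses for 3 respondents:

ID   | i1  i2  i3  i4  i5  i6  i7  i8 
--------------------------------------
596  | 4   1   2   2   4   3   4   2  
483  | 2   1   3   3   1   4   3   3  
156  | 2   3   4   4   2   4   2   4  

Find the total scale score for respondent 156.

19

Respondent 156 raw: 2, 3, 4, 4, 2, 4, 2, 4.
Reverse-coded (on a 1–4 scale, reversed = 5 − raw):
  item 1: 2
  item 2: 5 − 3 = 2
  item 3: 5 − 4 = 1
  item 4: 4
  item 5: 5 − 2 = 3
  item 6: 4
  item 7: 2
  item 8: 5 − 4 = 1
Sum = 2 + 2 + 1 + 4 + 3 + 4 + 2 + 1 = 19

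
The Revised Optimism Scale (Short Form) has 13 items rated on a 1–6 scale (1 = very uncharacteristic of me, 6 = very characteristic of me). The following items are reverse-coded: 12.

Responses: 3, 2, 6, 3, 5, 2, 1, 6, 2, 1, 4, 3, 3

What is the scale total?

42

Reverse-coded items (reversed = (1+6) − raw = 7 − raw):
  item 12: 7 − 3 = 4
Scored items: 3, 2, 6, 3, 5, 2, 1, 6, 2, 1, 4, 4, 3
Total = 3 + 2 + 6 + 3 + 5 + 2 + 1 + 6 + 2 + 1 + 4 + 4 + 3 = 42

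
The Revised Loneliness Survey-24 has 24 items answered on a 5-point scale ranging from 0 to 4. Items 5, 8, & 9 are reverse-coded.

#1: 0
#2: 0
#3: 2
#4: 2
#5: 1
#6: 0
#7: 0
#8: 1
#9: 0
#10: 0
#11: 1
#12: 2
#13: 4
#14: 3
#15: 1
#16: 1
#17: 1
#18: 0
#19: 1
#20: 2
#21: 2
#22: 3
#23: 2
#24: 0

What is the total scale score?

Apply reverse scoring (on a 0–4 scale, reversed = 4 − raw):
  item 5: 4 − 1 = 3
  item 8: 4 − 1 = 3
  item 9: 4 − 0 = 4
After reverse-coding: 0, 0, 2, 2, 3, 0, 0, 3, 4, 0, 1, 2, 4, 3, 1, 1, 1, 0, 1, 2, 2, 3, 2, 0
Total = 0 + 0 + 2 + 2 + 3 + 0 + 0 + 3 + 4 + 0 + 1 + 2 + 4 + 3 + 1 + 1 + 1 + 0 + 1 + 2 + 2 + 3 + 2 + 0 = 37

37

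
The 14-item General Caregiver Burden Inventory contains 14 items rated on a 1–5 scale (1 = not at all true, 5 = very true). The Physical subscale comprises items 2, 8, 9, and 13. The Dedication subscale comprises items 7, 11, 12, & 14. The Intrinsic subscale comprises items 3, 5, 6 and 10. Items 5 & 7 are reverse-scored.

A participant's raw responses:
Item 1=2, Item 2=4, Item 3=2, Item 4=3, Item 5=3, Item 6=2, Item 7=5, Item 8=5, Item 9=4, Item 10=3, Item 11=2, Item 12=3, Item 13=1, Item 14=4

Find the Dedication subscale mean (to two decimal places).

2.50

Dedication items: 7, 11, 12, 14.
Of these, item 7 is reverse-scored; on a 1–5 scale, reversed = 6 − raw.
  item 7: 6 − 5 = 1
  item 11: 2
  item 12: 3
  item 14: 4
Sum = 1 + 2 + 3 + 4 = 10
Mean = 10 / 4 = 2.50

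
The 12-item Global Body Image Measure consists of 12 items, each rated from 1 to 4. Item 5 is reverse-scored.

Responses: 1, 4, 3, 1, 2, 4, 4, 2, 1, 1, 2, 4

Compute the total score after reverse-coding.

Raw sum = 29. Reverse-scored items: 5; their raw sum = 2.
Each reversal replaces raw with 5 − raw, changing the total by 5 − 2·raw per item.
Total = 29 + 1·5 − 2·2 = 29 + 5 − 4 = 30

30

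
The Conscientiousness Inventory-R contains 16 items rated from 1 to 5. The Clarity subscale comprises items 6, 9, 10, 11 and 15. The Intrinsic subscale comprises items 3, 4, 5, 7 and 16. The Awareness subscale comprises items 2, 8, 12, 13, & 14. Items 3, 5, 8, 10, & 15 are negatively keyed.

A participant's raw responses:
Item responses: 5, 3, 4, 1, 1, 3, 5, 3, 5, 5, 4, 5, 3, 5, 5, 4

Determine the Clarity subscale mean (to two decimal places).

Clarity items: 6, 9, 10, 11, 15.
Of these, items 10 & 15 are negatively keyed; reversed = (1+5) − raw = 6 − raw.
  item 6: 3
  item 9: 5
  item 10: 6 − 5 = 1
  item 11: 4
  item 15: 6 − 5 = 1
Sum = 3 + 5 + 1 + 4 + 1 = 14
Mean = 14 / 5 = 2.80

2.80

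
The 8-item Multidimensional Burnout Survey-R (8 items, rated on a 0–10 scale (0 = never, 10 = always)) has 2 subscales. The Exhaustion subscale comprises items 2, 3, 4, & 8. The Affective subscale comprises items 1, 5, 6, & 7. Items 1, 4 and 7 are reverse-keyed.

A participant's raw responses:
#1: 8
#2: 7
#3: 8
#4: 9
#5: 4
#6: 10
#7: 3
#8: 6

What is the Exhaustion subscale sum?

22

Exhaustion items: 2, 3, 4, 8.
Of these, item 4 is reverse-keyed; reverse-coded value = 10 − response.
  item 2: 7
  item 3: 8
  item 4: 10 − 9 = 1
  item 8: 6
Sum = 7 + 8 + 1 + 6 = 22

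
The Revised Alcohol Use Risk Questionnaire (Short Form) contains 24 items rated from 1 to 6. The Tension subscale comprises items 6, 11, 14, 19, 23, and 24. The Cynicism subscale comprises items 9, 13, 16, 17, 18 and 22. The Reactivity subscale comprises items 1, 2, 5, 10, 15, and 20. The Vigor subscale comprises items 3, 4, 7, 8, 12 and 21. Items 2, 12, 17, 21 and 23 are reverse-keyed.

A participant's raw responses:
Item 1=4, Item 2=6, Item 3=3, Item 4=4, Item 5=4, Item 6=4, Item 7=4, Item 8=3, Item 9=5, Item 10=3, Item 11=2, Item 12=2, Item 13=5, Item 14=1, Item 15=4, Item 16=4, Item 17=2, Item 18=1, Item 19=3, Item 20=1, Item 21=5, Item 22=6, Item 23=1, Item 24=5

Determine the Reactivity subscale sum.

Reactivity items: 1, 2, 5, 10, 15, 20.
Of these, item 2 is reverse-keyed; reverse-coded value = 7 − response.
  item 1: 4
  item 2: 7 − 6 = 1
  item 5: 4
  item 10: 3
  item 15: 4
  item 20: 1
Sum = 4 + 1 + 4 + 3 + 4 + 1 = 17

17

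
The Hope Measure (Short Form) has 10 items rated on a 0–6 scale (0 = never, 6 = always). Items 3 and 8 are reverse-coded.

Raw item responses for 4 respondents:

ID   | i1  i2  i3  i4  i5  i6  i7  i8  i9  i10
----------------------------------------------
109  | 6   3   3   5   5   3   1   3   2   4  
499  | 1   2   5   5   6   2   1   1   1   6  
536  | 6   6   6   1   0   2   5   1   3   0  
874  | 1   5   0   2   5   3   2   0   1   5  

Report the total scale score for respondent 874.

36

Respondent 874 raw: 1, 5, 0, 2, 5, 3, 2, 0, 1, 5.
Reverse-coded (reversed = (0+6) − raw = 6 − raw):
  item 1: 1
  item 2: 5
  item 3: 6 − 0 = 6
  item 4: 2
  item 5: 5
  item 6: 3
  item 7: 2
  item 8: 6 − 0 = 6
  item 9: 1
  item 10: 5
Sum = 1 + 5 + 6 + 2 + 5 + 3 + 2 + 6 + 1 + 5 = 36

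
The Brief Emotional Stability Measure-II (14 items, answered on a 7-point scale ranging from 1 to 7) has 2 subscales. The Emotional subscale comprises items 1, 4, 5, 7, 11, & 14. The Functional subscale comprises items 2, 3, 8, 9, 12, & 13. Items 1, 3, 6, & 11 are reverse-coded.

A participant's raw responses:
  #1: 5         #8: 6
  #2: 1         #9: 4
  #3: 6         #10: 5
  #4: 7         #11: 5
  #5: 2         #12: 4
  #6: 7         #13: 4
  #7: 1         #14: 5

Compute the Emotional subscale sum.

Emotional items: 1, 4, 5, 7, 11, 14.
Of these, items 1 & 11 are reverse-coded; reversed = (1+7) − raw = 8 − raw.
  item 1: 8 − 5 = 3
  item 4: 7
  item 5: 2
  item 7: 1
  item 11: 8 − 5 = 3
  item 14: 5
Sum = 3 + 7 + 2 + 1 + 3 + 5 = 21

21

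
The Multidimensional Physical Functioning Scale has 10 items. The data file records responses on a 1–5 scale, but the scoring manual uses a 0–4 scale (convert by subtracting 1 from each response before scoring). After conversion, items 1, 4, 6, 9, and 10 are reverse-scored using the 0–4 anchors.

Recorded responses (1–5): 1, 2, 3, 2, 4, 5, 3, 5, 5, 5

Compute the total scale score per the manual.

19

Convert to 0–4: 0, 1, 2, 1, 3, 4, 2, 4, 4, 4
Reverse-coded (reverse-coded value = 4 − response):
  item 1: 4 − 0 = 4
  item 4: 4 − 1 = 3
  item 6: 4 − 4 = 0
  item 9: 4 − 4 = 0
  item 10: 4 − 4 = 0
Scored: 4, 1, 2, 3, 3, 0, 2, 4, 0, 0
Total = 19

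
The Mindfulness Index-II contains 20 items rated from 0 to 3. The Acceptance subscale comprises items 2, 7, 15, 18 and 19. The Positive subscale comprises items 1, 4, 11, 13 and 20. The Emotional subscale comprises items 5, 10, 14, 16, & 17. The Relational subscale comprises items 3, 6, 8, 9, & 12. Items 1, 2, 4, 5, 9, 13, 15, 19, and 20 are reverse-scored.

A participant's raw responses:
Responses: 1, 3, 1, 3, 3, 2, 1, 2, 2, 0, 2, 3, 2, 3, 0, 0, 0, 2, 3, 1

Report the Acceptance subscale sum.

Acceptance items: 2, 7, 15, 18, 19.
Of these, items 2, 15, and 19 are reverse-scored; reverse-coded value = 3 − response.
  item 2: 3 − 3 = 0
  item 7: 1
  item 15: 3 − 0 = 3
  item 18: 2
  item 19: 3 − 3 = 0
Sum = 0 + 1 + 3 + 2 + 0 = 6

6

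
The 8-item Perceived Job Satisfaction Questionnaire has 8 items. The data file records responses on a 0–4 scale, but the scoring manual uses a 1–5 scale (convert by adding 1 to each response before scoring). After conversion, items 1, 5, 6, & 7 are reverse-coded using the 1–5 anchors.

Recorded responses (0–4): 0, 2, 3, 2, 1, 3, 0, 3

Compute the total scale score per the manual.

30

Convert to 1–5: 1, 3, 4, 3, 2, 4, 1, 4
Reverse-coded (on a 1–5 scale, reversed = 6 − raw):
  item 1: 6 − 1 = 5
  item 5: 6 − 2 = 4
  item 6: 6 − 4 = 2
  item 7: 6 − 1 = 5
Scored: 5, 3, 4, 3, 4, 2, 5, 4
Total = 30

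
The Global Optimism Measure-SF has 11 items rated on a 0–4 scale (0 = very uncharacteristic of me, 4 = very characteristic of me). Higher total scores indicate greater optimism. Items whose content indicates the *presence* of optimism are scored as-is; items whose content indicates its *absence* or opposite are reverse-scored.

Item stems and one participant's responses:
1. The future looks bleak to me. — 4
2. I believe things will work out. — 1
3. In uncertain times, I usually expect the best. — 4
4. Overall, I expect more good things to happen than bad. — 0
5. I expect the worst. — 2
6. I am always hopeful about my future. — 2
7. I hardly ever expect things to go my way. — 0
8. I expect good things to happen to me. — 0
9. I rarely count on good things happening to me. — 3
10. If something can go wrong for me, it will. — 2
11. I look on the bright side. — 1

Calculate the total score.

17

Items 1, 5, 7, 9, 10 describe the absence/opposite of optimism → reverse-score.
reversed = (0+4) − raw = 4 − raw.
  item 1: 4 − 4 = 0
  item 2: 1
  item 3: 4
  item 4: 0
  item 5: 4 − 2 = 2
  item 6: 2
  item 7: 4 − 0 = 4
  item 8: 0
  item 9: 4 − 3 = 1
  item 10: 4 − 2 = 2
  item 11: 1
Total = 0 + 1 + 4 + 0 + 2 + 2 + 4 + 0 + 1 + 2 + 1 = 17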